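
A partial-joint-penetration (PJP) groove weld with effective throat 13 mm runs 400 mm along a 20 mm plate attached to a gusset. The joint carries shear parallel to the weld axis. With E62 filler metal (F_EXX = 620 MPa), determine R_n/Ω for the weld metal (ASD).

Effective throat (given) t_e = 13 mm.
A_we = 13 × 400 = 5200 mm².
F_nw = 0.6 F_EXX = 372 MPa.
R_n/Ω = (372 × 5200) / 2.0 × 10⁻³ = 967.2 kN.

R_n/Ω ≈ 967 kN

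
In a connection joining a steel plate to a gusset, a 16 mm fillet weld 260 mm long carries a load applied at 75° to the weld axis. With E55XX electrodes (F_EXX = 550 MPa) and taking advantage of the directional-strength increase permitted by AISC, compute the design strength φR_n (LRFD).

φR_n ≈ 1070 kN

t_e = 0.707 × 16 = 11.31 mm; A_we = 11.31 × 260 = 2941 mm².
Directional factor: 1.0 + 0.5 sin^1.5(75°) = 1.475.
F_nw = 0.6 × 550 × 1.475 = 486.6 MPa.
φR_n = 0.75 × 486.6 × 2941 × 10⁻³ = 1073 kN.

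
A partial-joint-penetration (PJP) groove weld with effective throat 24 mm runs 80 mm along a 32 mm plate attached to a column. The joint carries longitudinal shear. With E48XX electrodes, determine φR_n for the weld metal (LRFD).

E48XX → F_EXX = 480 MPa.
Effective throat (given) t_e = 24 mm.
A_we = 24 × 80 = 1920 mm².
F_nw = 0.6 F_EXX = 288 MPa.
φR_n = 0.75 × 288 × 1920 × 10⁻³ = 414.7 kN.

φR_n ≈ 415 kN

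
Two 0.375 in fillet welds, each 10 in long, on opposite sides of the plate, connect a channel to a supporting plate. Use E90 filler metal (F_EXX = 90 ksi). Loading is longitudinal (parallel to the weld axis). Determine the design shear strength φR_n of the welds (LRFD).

Effective throat t_e = 0.707 × 0.375 = 0.2651 in.
Total length L = 20 in; A_we = 0.2651 × 20 = 5.303 in².
F_nw = 0.6 F_EXX = 0.6 × 90 = 54 ksi.
φR_n = 0.75 × 54 × 5.303 = 214.8 kips.

φR_n ≈ 215 kips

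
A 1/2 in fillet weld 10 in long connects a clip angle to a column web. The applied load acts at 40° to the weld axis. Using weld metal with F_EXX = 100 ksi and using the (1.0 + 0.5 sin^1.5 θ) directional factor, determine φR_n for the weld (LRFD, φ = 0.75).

t_e = 0.707 × 0.5 = 0.3535 in; A_we = 0.3535 × 10 = 3.535 in².
Directional factor: 1.0 + 0.5 sin^1.5(40°) = 1.258.
F_nw = 0.6 × 100 × 1.258 = 75.46 ksi.
φR_n = 0.75 × 75.46 × 3.535 = 200.1 kip.

φR_n ≈ 200 kip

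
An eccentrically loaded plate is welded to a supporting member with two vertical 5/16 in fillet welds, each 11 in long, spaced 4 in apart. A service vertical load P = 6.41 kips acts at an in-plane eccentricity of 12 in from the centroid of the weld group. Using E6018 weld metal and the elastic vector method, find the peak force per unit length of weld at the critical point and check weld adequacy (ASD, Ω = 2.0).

E60XX → F_EXX = 60 ksi.
Total weld length L_w = 22 in. Treat welds as unit-width lines.
Polar moment about centroid: J = 2[d³/12 + d(b/2)²] = 2[11³/12 + 11×2²] = 309.8 in³.
Direct shear f_v = P/L_w = 6.41 / 22 = 0.2914 kip/in (vertical).
Torsion M = P·e = 6.41 × 12 = 76.92 kip·in.
Critical point at (x, y) = (2, 5.5) from centroid. f_tx = M·y/J = 1.365 kip/in; f_ty = M·x/J = 0.4965 kip/in.
Resultant f_max = √[f_tx² + (f_v + f_ty)²] = √[1.365² + (0.2914 + 0.4965)²] = 1.576 kip/in.
Capacity per unit length: r_n/Ω = (1/2.0) × 0.6 × 60 × (0.707 × 0.3125) = 3.977 kip/in.
1.576 ≤ 3.977 → adequate.

f_max ≈ 1.58 kip/in; adequate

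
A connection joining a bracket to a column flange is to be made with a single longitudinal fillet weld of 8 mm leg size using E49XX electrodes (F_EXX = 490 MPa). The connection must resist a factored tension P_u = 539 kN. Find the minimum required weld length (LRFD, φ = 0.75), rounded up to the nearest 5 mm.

L = 435 mm

Throat t_e = 0.707 × 8 = 5.656 mm.
φr_n = 0.75 × 0.6 × 490 × 5.656 × 10⁻³ = 1.247 kN/mm.
L_req = P_u / φr_n = 539 / 1.247 = 432.2 mm total.
Round up → use L = 435 mm.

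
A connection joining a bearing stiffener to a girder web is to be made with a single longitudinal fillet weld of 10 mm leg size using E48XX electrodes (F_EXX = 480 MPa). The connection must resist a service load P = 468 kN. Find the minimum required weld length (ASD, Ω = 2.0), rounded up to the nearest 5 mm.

L = 460 mm

Throat t_e = 0.707 × 10 = 7.07 mm.
r_n/Ω = (0.6 × 480 × 7.07) / 2.0 = 1018 N/mm = 1.018 kN/mm.
L_req = P / (r_n/Ω) = 468 / 1.018 = 459.7 mm total.
Round up → use L = 460 mm.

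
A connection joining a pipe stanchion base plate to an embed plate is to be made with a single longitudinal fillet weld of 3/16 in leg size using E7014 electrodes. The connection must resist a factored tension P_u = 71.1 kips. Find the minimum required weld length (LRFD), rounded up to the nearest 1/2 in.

L = 17.5 in

E70XX → F_EXX = 70 ksi.
Throat t_e = 0.707 × 0.1875 = 0.1326 in.
φr_n = 0.75 × 0.6 × 70 × 0.1326 = 4.176 kips/in.
L_req = P_u / φr_n = 71.1 / 4.176 = 17.03 in total.
Round up → use L = 17.5 in.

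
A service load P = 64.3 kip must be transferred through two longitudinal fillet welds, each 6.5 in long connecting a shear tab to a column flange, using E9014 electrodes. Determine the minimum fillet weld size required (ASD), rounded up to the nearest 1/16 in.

E90XX → F_EXX = 90 ksi.
Total weld length L = 13 in.
Required throat t_e = P × Ω / (0.6 F_EXX × L) = 64.3 × 2.0 / (0.6 × 90 × 13) = 0.1832 in.
Required leg w = t_e / 0.707 = 0.2591 in → use 5/16 in.

w = 5/16 in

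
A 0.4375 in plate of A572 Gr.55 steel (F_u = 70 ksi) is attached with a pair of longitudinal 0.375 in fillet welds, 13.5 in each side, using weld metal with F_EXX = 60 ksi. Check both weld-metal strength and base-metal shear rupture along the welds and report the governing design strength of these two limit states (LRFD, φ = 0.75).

φR_n ≈ 193 kips (weld metal governs)

t_e = 0.707 × 0.375 = 0.2651 in; L = 27 in.
Weld metal: φR_n = 0.75 × 0.6 × 60 × 0.2651 × 27 = 193.3 kips.
Base metal (shear rupture): φR_n = 0.75 × 0.6 × 70 × 0.4375 × 27 = 372.1 kips.
Governing: weld metal.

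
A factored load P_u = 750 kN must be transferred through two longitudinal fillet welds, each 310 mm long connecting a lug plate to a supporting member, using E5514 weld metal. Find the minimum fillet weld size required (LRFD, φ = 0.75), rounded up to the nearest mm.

E55XX → F_EXX = 550 MPa.
Total weld length L = 620 mm.
Required throat t_e = P_u / (φ × 0.6 F_EXX × L) = 750 / (0.75 × 0.6 × 550 × 620 × 10⁻³) = 4.888 mm.
Required leg w = t_e / 0.707 = 6.913 mm → use 7 mm.

w = 7 mm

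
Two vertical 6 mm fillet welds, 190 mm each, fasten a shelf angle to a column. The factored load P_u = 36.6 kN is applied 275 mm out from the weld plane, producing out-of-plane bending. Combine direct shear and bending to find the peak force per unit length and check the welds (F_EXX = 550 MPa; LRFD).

L_w = 2 × 190 = 380 mm; section modulus (unit throat) S = 2 × L²/6 = 12030 mm².
Direct shear f_v = P/L_w = 36.6×10³/380 = 96.32 N/mm.
Moment M = P × e = 36.6×10³ × 275 = 10065000 N·mm; bending f_b = M/S = 836.4 N/mm.
f_max = √(f_v² + f_b²) = √(96.32² + 836.4²) = 842 N/mm.
φr_n = 0.75 × 0.6 × 550 × (0.707 × 6) = 1050 N/mm → adequate.

f_max ≈ 842 N/mm; adequate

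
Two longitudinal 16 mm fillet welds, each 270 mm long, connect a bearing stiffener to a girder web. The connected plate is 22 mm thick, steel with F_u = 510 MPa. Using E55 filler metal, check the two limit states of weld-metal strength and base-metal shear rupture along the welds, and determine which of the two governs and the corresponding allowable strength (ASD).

R_n/Ω ≈ 1010 kN (weld metal governs)

E55XX → F_EXX = 550 MPa.
t_e = 0.707 × 16 = 11.31 mm; L = 540 mm.
Weld metal: R_n/Ω = (1/2.0) × 0.6 × 550 × 11.31 × 540 × 10⁻³ = 1008 kN.
Base metal (shear rupture): R_n/Ω = (1/2.0) × 0.6 × 510 × 22 × 540 × 10⁻³ = 1818 kN.
Governing: weld metal.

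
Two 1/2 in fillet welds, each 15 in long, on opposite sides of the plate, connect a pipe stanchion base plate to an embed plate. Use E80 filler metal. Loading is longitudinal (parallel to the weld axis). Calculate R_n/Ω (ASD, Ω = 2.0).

E80XX → F_EXX = 80 ksi.
Effective throat t_e = 0.707 × 0.5 = 0.3535 in.
Total length L = 30 in; A_we = 0.3535 × 30 = 10.6 in².
F_nw = 0.6 F_EXX = 0.6 × 80 = 48 ksi.
R_n = 48 × 10.6 = 509 kips; R_n/Ω = 509/2.0 = 254.5 kips.

R_n/Ω ≈ 255 kips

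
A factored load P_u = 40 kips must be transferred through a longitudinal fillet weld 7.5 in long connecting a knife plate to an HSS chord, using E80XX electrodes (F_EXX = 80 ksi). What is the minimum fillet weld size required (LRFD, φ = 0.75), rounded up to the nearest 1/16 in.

w = 1/4 in

Total weld length L = 7.5 in.
Required throat t_e = P_u / (φ × 0.6 F_EXX × L) = 40 / (0.75 × 0.6 × 80 × 7.5) = 0.1481 in.
Required leg w = t_e / 0.707 = 0.2095 in → use 1/4 in.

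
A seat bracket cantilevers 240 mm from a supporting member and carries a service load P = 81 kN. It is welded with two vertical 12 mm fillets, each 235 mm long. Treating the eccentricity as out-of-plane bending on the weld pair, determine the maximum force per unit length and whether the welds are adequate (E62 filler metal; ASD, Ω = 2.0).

E62XX → F_EXX = 620 MPa.
L_w = 2 × 235 = 470 mm; section modulus (unit throat) S = 2 × L²/6 = 18410 mm².
Direct shear f_v = P/L_w = 81×10³/470 = 172.3 N/mm.
Moment M = P × e = 81×10³ × 240 = 19440000 N·mm; bending f_b = M/S = 1056 N/mm.
f_max = √(f_v² + f_b²) = √(172.3² + 1056²) = 1070 N/mm.
r_n/Ω = (1/2.0) × 0.6 × 620 × (0.707 × 12) = 1578 N/mm → adequate.

f_max ≈ 1070 N/mm; adequate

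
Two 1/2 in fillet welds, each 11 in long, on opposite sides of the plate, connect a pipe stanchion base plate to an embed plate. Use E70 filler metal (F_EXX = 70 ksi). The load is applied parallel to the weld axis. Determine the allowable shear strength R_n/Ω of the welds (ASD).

R_n/Ω ≈ 163 kip

Effective throat t_e = 0.707 × 0.5 = 0.3535 in.
Total length L = 22 in; A_we = 0.3535 × 22 = 7.777 in².
F_nw = 0.6 F_EXX = 0.6 × 70 = 42 ksi.
R_n = 42 × 7.777 = 326.6 kip; R_n/Ω = 326.6/2.0 = 163.3 kip.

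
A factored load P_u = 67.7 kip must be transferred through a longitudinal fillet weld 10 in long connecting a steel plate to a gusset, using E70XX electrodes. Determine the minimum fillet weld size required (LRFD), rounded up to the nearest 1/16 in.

E70XX → F_EXX = 70 ksi.
Total weld length L = 10 in.
Required throat t_e = P_u / (φ × 0.6 F_EXX × L) = 67.7 / (0.75 × 0.6 × 70 × 10) = 0.2149 in.
Required leg w = t_e / 0.707 = 0.304 in → use 5/16 in.

w = 5/16 in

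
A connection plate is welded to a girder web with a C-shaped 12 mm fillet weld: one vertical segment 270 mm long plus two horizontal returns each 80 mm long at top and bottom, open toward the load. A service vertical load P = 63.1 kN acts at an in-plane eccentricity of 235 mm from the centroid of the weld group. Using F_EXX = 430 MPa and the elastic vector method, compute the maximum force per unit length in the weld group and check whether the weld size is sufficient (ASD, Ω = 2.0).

Total weld length L_w = 430 mm. Treat welds as unit-width lines.
Centroid: x̄ = 2×80×40 / 430 = 14.88 mm from the vertical weld.
Polar moment about centroid: J = I_x + I_y = [270³/12 + 2×80×135²] + [270×14.88² + 2(80³/12 + 80×25.12²)] = 4802000 mm³.
Direct shear f_v = P/L_w = 63.1×10³ / 430 = 146.7 N/mm (vertical).
Torsion M = P·e = 63.1×10³ × 235 = 14828000 N·mm.
Critical point at (x, y) = (65.12, 135) from centroid. f_tx = M·y/J = 416.8 N/mm; f_ty = M·x/J = 201.1 N/mm.
Resultant f_max = √[f_tx² + (f_v + f_ty)²] = √[416.8² + (146.7 + 201.1)²] = 542.9 N/mm.
Capacity per unit length: r_n/Ω = (1/2.0) × 0.6 × 430 × (0.707 × 12) = 1094 N/mm.
542.9 ≤ 1094 → adequate.

f_max ≈ 543 N/mm; adequate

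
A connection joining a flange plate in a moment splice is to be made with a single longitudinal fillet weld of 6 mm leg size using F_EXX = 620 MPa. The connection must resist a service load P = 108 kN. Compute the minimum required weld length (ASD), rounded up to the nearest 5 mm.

L = 140 mm

Throat t_e = 0.707 × 6 = 4.242 mm.
r_n/Ω = (0.6 × 620 × 4.242) / 2.0 = 789 N/mm = 0.789 kN/mm.
L_req = P / (r_n/Ω) = 108 / 0.789 = 136.9 mm total.
Round up → use L = 140 mm.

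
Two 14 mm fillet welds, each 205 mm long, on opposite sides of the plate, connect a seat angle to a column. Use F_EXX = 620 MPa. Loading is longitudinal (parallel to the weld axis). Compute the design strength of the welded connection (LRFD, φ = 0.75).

φR_n ≈ 1130 kN

Effective throat t_e = 0.707 × 14 = 9.898 mm.
Total length L = 410 mm; A_we = 9.898 × 410 = 4058 mm².
F_nw = 0.6 F_EXX = 0.6 × 620 = 372 MPa.
φR_n = 0.75 × 372 × 4058 × 10⁻³ = 1132 kN.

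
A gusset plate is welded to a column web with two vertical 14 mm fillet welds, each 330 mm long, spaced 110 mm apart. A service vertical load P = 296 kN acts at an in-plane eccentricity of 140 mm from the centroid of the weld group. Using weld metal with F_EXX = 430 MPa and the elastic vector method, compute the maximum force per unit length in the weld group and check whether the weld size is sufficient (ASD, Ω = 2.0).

Total weld length L_w = 660 mm. Treat welds as unit-width lines.
Polar moment about centroid: J = 2[d³/12 + d(b/2)²] = 2[330³/12 + 330×55²] = 7986000 mm³.
Direct shear f_v = P/L_w = 296×10³ / 660 = 448.5 N/mm (vertical).
Torsion M = P·e = 296×10³ × 140 = 41440000 N·mm.
Critical point at (x, y) = (55, 165) from centroid. f_tx = M·y/J = 856.2 N/mm; f_ty = M·x/J = 285.4 N/mm.
Resultant f_max = √[f_tx² + (f_v + f_ty)²] = √[856.2² + (448.5 + 285.4)²] = 1128 N/mm.
Capacity per unit length: r_n/Ω = (1/2.0) × 0.6 × 430 × (0.707 × 14) = 1277 N/mm.
1128 ≤ 1277 → adequate.

f_max ≈ 1130 N/mm; adequate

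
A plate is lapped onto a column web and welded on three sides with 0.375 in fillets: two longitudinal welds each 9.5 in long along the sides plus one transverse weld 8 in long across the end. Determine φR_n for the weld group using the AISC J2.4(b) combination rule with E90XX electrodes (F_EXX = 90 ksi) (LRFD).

t_e = 0.707 × 0.375 = 0.2651 in.
R_nwl = 0.6 × 90 × 0.2651 × 19 = 272 kip (longitudinal, 2 welds).
R_nwt = 0.6 × 90 × 0.2651 × 8 = 114.5 kip (transverse, base value).
(i) R_nwl + R_nwt = 386.6 kip; (ii) 0.85 R_nwl + 1.5 R_nwt = 403 kip.
R_n = max = 403 kip [governs: (ii)]; φR_n = 302.3 kip.

φR_n ≈ 302 kip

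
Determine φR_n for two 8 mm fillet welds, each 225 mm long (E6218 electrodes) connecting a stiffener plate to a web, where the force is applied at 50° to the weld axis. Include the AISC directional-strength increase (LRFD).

E62XX → F_EXX = 620 MPa.
t_e = 0.707 × 8 = 5.656 mm; A_we = 5.656 × 450 = 2545 mm².
Directional factor: 1.0 + 0.5 sin^1.5(50°) = 1.335.
F_nw = 0.6 × 620 × 1.335 = 496.7 MPa.
φR_n = 0.75 × 496.7 × 2545 × 10⁻³ = 948.2 kN.

φR_n ≈ 948 kN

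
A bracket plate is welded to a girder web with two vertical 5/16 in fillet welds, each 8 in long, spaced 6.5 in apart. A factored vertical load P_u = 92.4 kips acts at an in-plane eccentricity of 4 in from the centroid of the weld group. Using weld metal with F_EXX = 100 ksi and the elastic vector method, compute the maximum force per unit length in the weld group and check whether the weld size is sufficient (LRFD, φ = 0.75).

Total weld length L_w = 16 in. Treat welds as unit-width lines.
Polar moment about centroid: J = 2[d³/12 + d(b/2)²] = 2[8³/12 + 8×3.25²] = 254.3 in³.
Direct shear f_v = P/L_w = 92.4 / 16 = 5.775 kip/in (vertical).
Torsion M = P·e = 92.4 × 4 = 369.6 kip·in.
Critical point at (x, y) = (3.25, 4) from centroid. f_tx = M·y/J = 5.813 kip/in; f_ty = M·x/J = 4.723 kip/in.
Resultant f_max = √[f_tx² + (f_v + f_ty)²] = √[5.813² + (5.775 + 4.723)²] = 12 kip/in.
Capacity per unit length: φr_n = 0.75 × 0.6 × 100 × (0.707 × 0.3125) = 9.942 kip/in.
12 > 9.942 → NOT adequate.

f_max ≈ 12 kip/in; NOT adequate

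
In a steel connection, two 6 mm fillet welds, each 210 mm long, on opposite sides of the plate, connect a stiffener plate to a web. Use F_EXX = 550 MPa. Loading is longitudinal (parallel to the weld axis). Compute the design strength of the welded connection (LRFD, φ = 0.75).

φR_n ≈ 441 kN

Effective throat t_e = 0.707 × 6 = 4.242 mm.
Total length L = 420 mm; A_we = 4.242 × 420 = 1782 mm².
F_nw = 0.6 F_EXX = 0.6 × 550 = 330 MPa.
φR_n = 0.75 × 330 × 1782 × 10⁻³ = 441 kN.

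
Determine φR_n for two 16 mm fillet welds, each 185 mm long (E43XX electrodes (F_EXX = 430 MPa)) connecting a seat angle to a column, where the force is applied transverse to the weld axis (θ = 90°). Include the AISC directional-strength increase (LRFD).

t_e = 0.707 × 16 = 11.31 mm; A_we = 11.31 × 370 = 4185 mm².
Directional factor: 1.0 + 0.5 sin^1.5(90°) = 1.5.
F_nw = 0.6 × 430 × 1.5 = 387 MPa.
φR_n = 0.75 × 387 × 4185 × 10⁻³ = 1215 kN.

φR_n ≈ 1210 kN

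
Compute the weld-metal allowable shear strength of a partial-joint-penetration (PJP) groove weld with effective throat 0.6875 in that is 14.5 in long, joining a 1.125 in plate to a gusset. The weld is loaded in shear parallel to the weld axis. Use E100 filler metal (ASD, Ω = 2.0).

E100XX → F_EXX = 100 ksi.
Effective throat (given) t_e = 0.6875 in.
A_we = 0.6875 × 14.5 = 9.969 in².
F_nw = 0.6 F_EXX = 60 ksi.
R_n/Ω = (60 × 9.969) / 2.0 = 299.1 kips.

R_n/Ω ≈ 299 kips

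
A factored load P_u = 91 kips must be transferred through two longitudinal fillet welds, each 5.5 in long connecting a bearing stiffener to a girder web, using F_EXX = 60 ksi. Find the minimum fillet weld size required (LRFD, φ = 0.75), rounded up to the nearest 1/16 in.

w = 7/16 in

Total weld length L = 11 in.
Required throat t_e = P_u / (φ × 0.6 F_EXX × L) = 91 / (0.75 × 0.6 × 60 × 11) = 0.3064 in.
Required leg w = t_e / 0.707 = 0.4334 in → use 7/16 in.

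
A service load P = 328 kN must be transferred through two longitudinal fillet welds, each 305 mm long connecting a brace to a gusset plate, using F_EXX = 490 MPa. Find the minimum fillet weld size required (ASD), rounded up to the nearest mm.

Total weld length L = 610 mm.
Required throat t_e = P × Ω / (0.6 F_EXX × L) = 328 × 2.0 / (0.6 × 490 × 610 × 10⁻³) = 3.658 mm.
Required leg w = t_e / 0.707 = 5.174 mm → use 6 mm.

w = 6 mm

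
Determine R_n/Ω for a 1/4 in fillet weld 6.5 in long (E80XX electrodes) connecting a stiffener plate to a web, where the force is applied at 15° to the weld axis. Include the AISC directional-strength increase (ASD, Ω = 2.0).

E80XX → F_EXX = 80 ksi.
t_e = 0.707 × 0.25 = 0.1767 in; A_we = 0.1767 × 6.5 = 1.149 in².
Directional factor: 1.0 + 0.5 sin^1.5(15°) = 1.066.
F_nw = 0.6 × 80 × 1.066 = 51.16 ksi.
R_n/Ω = (51.16 × 1.149) / 2.0 = 29.39 kip.

R_n/Ω ≈ 29.4 kip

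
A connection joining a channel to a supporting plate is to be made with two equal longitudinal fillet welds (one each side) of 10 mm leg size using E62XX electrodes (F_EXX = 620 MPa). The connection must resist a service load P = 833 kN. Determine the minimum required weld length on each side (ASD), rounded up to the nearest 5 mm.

Throat t_e = 0.707 × 10 = 7.07 mm.
r_n/Ω = (0.6 × 620 × 7.07) / 2.0 = 1315 N/mm = 1.315 kN/mm.
L_req = P / (r_n/Ω) = 833 / 1.315 = 633.5 mm total.
Per side: 633.5 / 2 = 316.7 mm.
Round up → use L = 320 mm on each side.

L = 320 mm on each side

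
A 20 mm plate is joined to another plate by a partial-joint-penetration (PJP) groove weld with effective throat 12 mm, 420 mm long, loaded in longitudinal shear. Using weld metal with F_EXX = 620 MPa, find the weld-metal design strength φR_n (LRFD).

Effective throat (given) t_e = 12 mm.
A_we = 12 × 420 = 5040 mm².
F_nw = 0.6 F_EXX = 372 MPa.
φR_n = 0.75 × 372 × 5040 × 10⁻³ = 1406 kN.

φR_n ≈ 1410 kN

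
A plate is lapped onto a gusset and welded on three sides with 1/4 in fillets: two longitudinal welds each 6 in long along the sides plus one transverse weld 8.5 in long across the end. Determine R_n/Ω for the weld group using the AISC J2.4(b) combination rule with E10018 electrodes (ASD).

R_n/Ω ≈ 122 kip

E100XX → F_EXX = 100 ksi.
t_e = 0.707 × 0.25 = 0.1767 in.
R_nwl = 0.6 × 100 × 0.1767 × 12 = 127.3 kip (longitudinal, 2 welds).
R_nwt = 0.6 × 100 × 0.1767 × 8.5 = 90.14 kip (transverse, base value).
(i) R_nwl + R_nwt = 217.4 kip; (ii) 0.85 R_nwl + 1.5 R_nwt = 243.4 kip.
R_n = max = 243.4 kip [governs: (ii)]; R_n/Ω = 121.7 kip.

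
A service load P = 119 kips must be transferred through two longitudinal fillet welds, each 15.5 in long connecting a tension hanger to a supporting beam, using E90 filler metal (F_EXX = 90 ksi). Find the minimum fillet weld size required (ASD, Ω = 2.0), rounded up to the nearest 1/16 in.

w = 1/4 in

Total weld length L = 31 in.
Required throat t_e = P × Ω / (0.6 F_EXX × L) = 119 × 2.0 / (0.6 × 90 × 31) = 0.1422 in.
Required leg w = t_e / 0.707 = 0.2011 in → use 1/4 in.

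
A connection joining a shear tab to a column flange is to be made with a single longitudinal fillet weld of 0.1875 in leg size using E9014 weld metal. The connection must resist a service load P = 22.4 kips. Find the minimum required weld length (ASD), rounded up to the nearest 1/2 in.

E90XX → F_EXX = 90 ksi.
Throat t_e = 0.707 × 0.1875 = 0.1326 in.
r_n/Ω = (0.6 × 90 × 0.1326) / 2.0 = 3.579 kip/in.
L_req = P / (r_n/Ω) = 22.4 / 3.579 = 6.258 in total.
Round up → use L = 6.5 in.

L = 6.5 in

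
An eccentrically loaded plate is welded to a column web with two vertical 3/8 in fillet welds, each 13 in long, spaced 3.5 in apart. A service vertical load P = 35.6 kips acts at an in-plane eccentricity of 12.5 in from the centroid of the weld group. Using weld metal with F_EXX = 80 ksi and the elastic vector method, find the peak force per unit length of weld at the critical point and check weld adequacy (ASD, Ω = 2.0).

f_max ≈ 7.2 kip/in; NOT adequate

Total weld length L_w = 26 in. Treat welds as unit-width lines.
Polar moment about centroid: J = 2[d³/12 + d(b/2)²] = 2[13³/12 + 13×1.75²] = 445.8 in³.
Direct shear f_v = P/L_w = 35.6 / 26 = 1.369 kip/in (vertical).
Torsion M = P·e = 35.6 × 12.5 = 445 kip·in.
Critical point at (x, y) = (1.75, 6.5) from centroid. f_tx = M·y/J = 6.488 kip/in; f_ty = M·x/J = 1.747 kip/in.
Resultant f_max = √[f_tx² + (f_v + f_ty)²] = √[6.488² + (1.369 + 1.747)²] = 7.198 kip/in.
Capacity per unit length: r_n/Ω = (1/2.0) × 0.6 × 80 × (0.707 × 0.375) = 6.363 kip/in.
7.198 > 6.363 → NOT adequate.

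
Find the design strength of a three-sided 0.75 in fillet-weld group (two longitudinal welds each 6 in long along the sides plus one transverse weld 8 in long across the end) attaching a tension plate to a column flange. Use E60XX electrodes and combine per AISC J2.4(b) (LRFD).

E60XX → F_EXX = 60 ksi.
t_e = 0.707 × 0.75 = 0.5302 in.
R_nwl = 0.6 × 60 × 0.5302 × 12 = 229.1 kips (longitudinal, 2 welds).
R_nwt = 0.6 × 60 × 0.5302 × 8 = 152.7 kips (transverse, base value).
(i) R_nwl + R_nwt = 381.8 kips; (ii) 0.85 R_nwl + 1.5 R_nwt = 423.8 kips.
R_n = max = 423.8 kips [governs: (ii)]; φR_n = 317.8 kips.

φR_n ≈ 318 kips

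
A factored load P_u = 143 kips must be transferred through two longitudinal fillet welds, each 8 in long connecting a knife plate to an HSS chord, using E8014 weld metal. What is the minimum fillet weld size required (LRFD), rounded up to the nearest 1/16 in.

E80XX → F_EXX = 80 ksi.
Total weld length L = 16 in.
Required throat t_e = P_u / (φ × 0.6 F_EXX × L) = 143 / (0.75 × 0.6 × 80 × 16) = 0.2483 in.
Required leg w = t_e / 0.707 = 0.3512 in → use 3/8 in.

w = 3/8 in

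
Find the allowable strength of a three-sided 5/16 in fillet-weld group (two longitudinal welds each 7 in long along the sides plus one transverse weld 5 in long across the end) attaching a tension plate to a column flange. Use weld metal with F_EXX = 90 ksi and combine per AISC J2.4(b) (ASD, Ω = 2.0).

R_n/Ω ≈ 116 kip

t_e = 0.707 × 0.3125 = 0.2209 in.
R_nwl = 0.6 × 90 × 0.2209 × 14 = 167 kip (longitudinal, 2 welds).
R_nwt = 0.6 × 90 × 0.2209 × 5 = 59.65 kip (transverse, base value).
(i) R_nwl + R_nwt = 226.7 kip; (ii) 0.85 R_nwl + 1.5 R_nwt = 231.5 kip.
R_n = max = 231.5 kip [governs: (ii)]; R_n/Ω = 115.7 kip.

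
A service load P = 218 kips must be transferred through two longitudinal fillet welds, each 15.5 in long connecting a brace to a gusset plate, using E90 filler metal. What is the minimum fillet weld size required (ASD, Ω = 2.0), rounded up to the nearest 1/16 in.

E90XX → F_EXX = 90 ksi.
Total weld length L = 31 in.
Required throat t_e = P × Ω / (0.6 F_EXX × L) = 218 × 2.0 / (0.6 × 90 × 31) = 0.2605 in.
Required leg w = t_e / 0.707 = 0.3684 in → use 3/8 in.

w = 3/8 in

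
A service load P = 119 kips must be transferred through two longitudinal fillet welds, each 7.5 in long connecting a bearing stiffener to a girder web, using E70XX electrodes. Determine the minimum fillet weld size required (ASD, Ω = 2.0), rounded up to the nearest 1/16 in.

w = 9/16 in

E70XX → F_EXX = 70 ksi.
Total weld length L = 15 in.
Required throat t_e = P × Ω / (0.6 F_EXX × L) = 119 × 2.0 / (0.6 × 70 × 15) = 0.3778 in.
Required leg w = t_e / 0.707 = 0.5343 in → use 9/16 in.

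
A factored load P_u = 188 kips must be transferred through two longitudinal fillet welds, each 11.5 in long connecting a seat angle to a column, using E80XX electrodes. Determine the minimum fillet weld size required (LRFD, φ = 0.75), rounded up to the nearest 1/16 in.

w = 3/8 in

E80XX → F_EXX = 80 ksi.
Total weld length L = 23 in.
Required throat t_e = P_u / (φ × 0.6 F_EXX × L) = 188 / (0.75 × 0.6 × 80 × 23) = 0.2271 in.
Required leg w = t_e / 0.707 = 0.3212 in → use 3/8 in.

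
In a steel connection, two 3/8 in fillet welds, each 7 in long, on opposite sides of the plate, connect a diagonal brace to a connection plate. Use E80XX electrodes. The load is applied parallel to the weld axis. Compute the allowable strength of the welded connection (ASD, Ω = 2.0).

E80XX → F_EXX = 80 ksi.
Effective throat t_e = 0.707 × 0.375 = 0.2651 in.
Total length L = 14 in; A_we = 0.2651 × 14 = 3.712 in².
F_nw = 0.6 F_EXX = 0.6 × 80 = 48 ksi.
R_n = 48 × 3.712 = 178.2 kips; R_n/Ω = 178.2/2.0 = 89.08 kips.

R_n/Ω ≈ 89.1 kips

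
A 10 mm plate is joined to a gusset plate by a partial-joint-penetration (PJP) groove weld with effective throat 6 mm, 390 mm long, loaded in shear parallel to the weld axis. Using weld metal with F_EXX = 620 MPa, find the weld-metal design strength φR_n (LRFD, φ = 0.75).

Effective throat (given) t_e = 6 mm.
A_we = 6 × 390 = 2340 mm².
F_nw = 0.6 F_EXX = 372 MPa.
φR_n = 0.75 × 372 × 2340 × 10⁻³ = 652.9 kN.

φR_n ≈ 653 kN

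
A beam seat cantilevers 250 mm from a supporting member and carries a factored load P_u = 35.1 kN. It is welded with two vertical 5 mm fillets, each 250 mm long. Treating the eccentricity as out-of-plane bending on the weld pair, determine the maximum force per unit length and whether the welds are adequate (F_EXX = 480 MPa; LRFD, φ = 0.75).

f_max ≈ 427 N/mm; adequate

L_w = 2 × 250 = 500 mm; section modulus (unit throat) S = 2 × L²/6 = 20830 mm².
Direct shear f_v = P/L_w = 35.1×10³/500 = 70.2 N/mm.
Moment M = P × e = 35.1×10³ × 250 = 8775000 N·mm; bending f_b = M/S = 421.2 N/mm.
f_max = √(f_v² + f_b²) = √(70.2² + 421.2²) = 427 N/mm.
φr_n = 0.75 × 0.6 × 480 × (0.707 × 5) = 763.6 N/mm → adequate.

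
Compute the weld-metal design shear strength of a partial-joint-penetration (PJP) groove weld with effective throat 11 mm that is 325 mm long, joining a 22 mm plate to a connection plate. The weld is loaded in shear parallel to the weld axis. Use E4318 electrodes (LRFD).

E43XX → F_EXX = 430 MPa.
Effective throat (given) t_e = 11 mm.
A_we = 11 × 325 = 3575 mm².
F_nw = 0.6 F_EXX = 258 MPa.
φR_n = 0.75 × 258 × 3575 × 10⁻³ = 691.8 kN.

φR_n ≈ 692 kN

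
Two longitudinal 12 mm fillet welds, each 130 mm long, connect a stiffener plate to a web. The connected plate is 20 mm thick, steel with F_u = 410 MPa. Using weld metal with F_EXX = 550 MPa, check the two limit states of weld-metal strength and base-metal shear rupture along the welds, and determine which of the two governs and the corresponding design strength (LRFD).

φR_n ≈ 546 kN (weld metal governs)

t_e = 0.707 × 12 = 8.484 mm; L = 260 mm.
Weld metal: φR_n = 0.75 × 0.6 × 550 × 8.484 × 260 × 10⁻³ = 545.9 kN.
Base metal (shear rupture): φR_n = 0.75 × 0.6 × 410 × 20 × 260 × 10⁻³ = 959.4 kN.
Governing: weld metal.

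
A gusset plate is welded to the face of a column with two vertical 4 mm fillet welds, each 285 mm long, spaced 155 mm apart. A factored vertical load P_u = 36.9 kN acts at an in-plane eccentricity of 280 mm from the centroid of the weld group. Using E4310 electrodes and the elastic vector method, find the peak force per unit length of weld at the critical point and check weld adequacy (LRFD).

f_max ≈ 267 N/mm; adequate

E43XX → F_EXX = 430 MPa.
Total weld length L_w = 570 mm. Treat welds as unit-width lines.
Polar moment about centroid: J = 2[d³/12 + d(b/2)²] = 2[285³/12 + 285×77.5²] = 7282000 mm³.
Direct shear f_v = P/L_w = 36.9×10³ / 570 = 64.74 N/mm (vertical).
Torsion M = P·e = 36.9×10³ × 280 = 10332000 N·mm.
Critical point at (x, y) = (77.5, 142.5) from centroid. f_tx = M·y/J = 202.2 N/mm; f_ty = M·x/J = 110 N/mm.
Resultant f_max = √[f_tx² + (f_v + f_ty)²] = √[202.2² + (64.74 + 110)²] = 267.2 N/mm.
Capacity per unit length: φr_n = 0.75 × 0.6 × 430 × (0.707 × 4) = 547.2 N/mm.
267.2 ≤ 547.2 → adequate.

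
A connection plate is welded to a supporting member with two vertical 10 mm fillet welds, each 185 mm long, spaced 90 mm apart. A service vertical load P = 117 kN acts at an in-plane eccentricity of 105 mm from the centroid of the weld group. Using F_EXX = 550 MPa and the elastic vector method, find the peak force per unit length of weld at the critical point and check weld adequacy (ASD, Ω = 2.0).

f_max ≈ 886 N/mm; adequate

Total weld length L_w = 370 mm. Treat welds as unit-width lines.
Polar moment about centroid: J = 2[d³/12 + d(b/2)²] = 2[185³/12 + 185×45²] = 1805000 mm³.
Direct shear f_v = P/L_w = 117×10³ / 370 = 316.2 N/mm (vertical).
Torsion M = P·e = 117×10³ × 105 = 12285000 N·mm.
Critical point at (x, y) = (45, 92.5) from centroid. f_tx = M·y/J = 629.7 N/mm; f_ty = M·x/J = 306.4 N/mm.
Resultant f_max = √[f_tx² + (f_v + f_ty)²] = √[629.7² + (316.2 + 306.4)²] = 885.5 N/mm.
Capacity per unit length: r_n/Ω = (1/2.0) × 0.6 × 550 × (0.707 × 10) = 1167 N/mm.
885.5 ≤ 1167 → adequate.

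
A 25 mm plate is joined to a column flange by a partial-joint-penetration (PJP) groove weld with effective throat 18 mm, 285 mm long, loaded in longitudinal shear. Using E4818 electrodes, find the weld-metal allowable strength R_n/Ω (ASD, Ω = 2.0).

R_n/Ω ≈ 739 kN

E48XX → F_EXX = 480 MPa.
Effective throat (given) t_e = 18 mm.
A_we = 18 × 285 = 5130 mm².
F_nw = 0.6 F_EXX = 288 MPa.
R_n/Ω = (288 × 5130) / 2.0 × 10⁻³ = 738.7 kN.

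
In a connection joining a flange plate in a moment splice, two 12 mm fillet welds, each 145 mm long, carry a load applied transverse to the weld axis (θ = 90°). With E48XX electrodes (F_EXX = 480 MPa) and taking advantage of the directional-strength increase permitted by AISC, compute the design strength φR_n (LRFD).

φR_n ≈ 797 kN

t_e = 0.707 × 12 = 8.484 mm; A_we = 8.484 × 290 = 2460 mm².
Directional factor: 1.0 + 0.5 sin^1.5(90°) = 1.5.
F_nw = 0.6 × 480 × 1.5 = 432 MPa.
φR_n = 0.75 × 432 × 2460 × 10⁻³ = 797.2 kN.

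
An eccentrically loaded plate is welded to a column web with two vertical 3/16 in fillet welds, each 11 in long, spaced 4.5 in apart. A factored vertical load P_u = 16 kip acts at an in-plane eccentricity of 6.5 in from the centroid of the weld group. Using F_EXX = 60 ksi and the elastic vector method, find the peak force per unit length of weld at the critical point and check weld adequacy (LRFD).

Total weld length L_w = 22 in. Treat welds as unit-width lines.
Polar moment about centroid: J = 2[d³/12 + d(b/2)²] = 2[11³/12 + 11×2.25²] = 333.2 in³.
Direct shear f_v = P/L_w = 16 / 22 = 0.7273 kip/in (vertical).
Torsion M = P·e = 16 × 6.5 = 104 kip·in.
Critical point at (x, y) = (2.25, 5.5) from centroid. f_tx = M·y/J = 1.717 kip/in; f_ty = M·x/J = 0.7023 kip/in.
Resultant f_max = √[f_tx² + (f_v + f_ty)²] = √[1.717² + (0.7273 + 0.7023)²] = 2.234 kip/in.
Capacity per unit length: φr_n = 0.75 × 0.6 × 60 × (0.707 × 0.1875) = 3.579 kip/in.
2.234 ≤ 3.579 → adequate.

f_max ≈ 2.23 kip/in; adequate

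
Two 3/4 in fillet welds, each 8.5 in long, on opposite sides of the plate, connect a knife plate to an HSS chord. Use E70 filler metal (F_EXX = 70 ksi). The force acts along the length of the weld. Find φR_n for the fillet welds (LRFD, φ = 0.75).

Effective throat t_e = 0.707 × 0.75 = 0.5302 in.
Total length L = 17 in; A_we = 0.5302 × 17 = 9.014 in².
F_nw = 0.6 F_EXX = 0.6 × 70 = 42 ksi.
φR_n = 0.75 × 42 × 9.014 = 283.9 kips.

φR_n ≈ 284 kips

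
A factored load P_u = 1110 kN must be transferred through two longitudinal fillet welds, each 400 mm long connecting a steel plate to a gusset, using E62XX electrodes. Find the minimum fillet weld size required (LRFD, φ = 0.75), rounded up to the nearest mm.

w = 8 mm

E62XX → F_EXX = 620 MPa.
Total weld length L = 800 mm.
Required throat t_e = P_u / (φ × 0.6 F_EXX × L) = 1110 / (0.75 × 0.6 × 620 × 800 × 10⁻³) = 4.973 mm.
Required leg w = t_e / 0.707 = 7.034 mm → use 8 mm.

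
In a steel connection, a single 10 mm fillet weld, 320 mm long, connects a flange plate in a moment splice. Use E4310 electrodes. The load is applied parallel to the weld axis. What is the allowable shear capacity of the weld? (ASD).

R_n/Ω ≈ 292 kN

E43XX → F_EXX = 430 MPa.
Effective throat t_e = 0.707 × 10 = 7.07 mm.
Total length L = 320 mm; A_we = 7.07 × 320 = 2262 mm².
F_nw = 0.6 F_EXX = 0.6 × 430 = 258 MPa.
R_n = 258 × 2262 × 10⁻³ = 583.7 kN; R_n/Ω = 583.7/2.0 = 291.8 kN.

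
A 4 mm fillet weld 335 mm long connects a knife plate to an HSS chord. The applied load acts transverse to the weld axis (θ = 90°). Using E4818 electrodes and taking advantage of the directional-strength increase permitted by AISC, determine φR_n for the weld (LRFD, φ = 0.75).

E48XX → F_EXX = 480 MPa.
t_e = 0.707 × 4 = 2.828 mm; A_we = 2.828 × 335 = 947.4 mm².
Directional factor: 1.0 + 0.5 sin^1.5(90°) = 1.5.
F_nw = 0.6 × 480 × 1.5 = 432 MPa.
φR_n = 0.75 × 432 × 947.4 × 10⁻³ = 307 kN.

φR_n ≈ 307 kN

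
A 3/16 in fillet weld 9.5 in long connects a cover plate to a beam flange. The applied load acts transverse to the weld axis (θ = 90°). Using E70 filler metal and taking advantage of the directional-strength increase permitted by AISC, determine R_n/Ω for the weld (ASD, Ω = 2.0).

R_n/Ω ≈ 39.7 kip

E70XX → F_EXX = 70 ksi.
t_e = 0.707 × 0.1875 = 0.1326 in; A_we = 0.1326 × 9.5 = 1.259 in².
Directional factor: 1.0 + 0.5 sin^1.5(90°) = 1.5.
F_nw = 0.6 × 70 × 1.5 = 63 ksi.
R_n/Ω = (63 × 1.259) / 2.0 = 39.67 kip.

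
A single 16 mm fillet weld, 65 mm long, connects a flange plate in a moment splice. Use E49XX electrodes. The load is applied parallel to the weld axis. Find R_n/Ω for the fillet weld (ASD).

E49XX → F_EXX = 490 MPa.
Effective throat t_e = 0.707 × 16 = 11.31 mm.
Total length L = 65 mm; A_we = 11.31 × 65 = 735.3 mm².
F_nw = 0.6 F_EXX = 0.6 × 490 = 294 MPa.
R_n = 294 × 735.3 × 10⁻³ = 216.2 kN; R_n/Ω = 216.2/2.0 = 108.1 kN.

R_n/Ω ≈ 108 kN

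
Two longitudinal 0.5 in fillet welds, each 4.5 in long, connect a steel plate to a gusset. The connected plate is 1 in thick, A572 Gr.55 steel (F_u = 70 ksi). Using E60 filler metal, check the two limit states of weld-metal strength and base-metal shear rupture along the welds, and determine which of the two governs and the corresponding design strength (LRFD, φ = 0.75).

φR_n ≈ 85.9 kips (weld metal governs)

E60XX → F_EXX = 60 ksi.
t_e = 0.707 × 0.5 = 0.3535 in; L = 9 in.
Weld metal: φR_n = 0.75 × 0.6 × 60 × 0.3535 × 9 = 85.9 kips.
Base metal (shear rupture): φR_n = 0.75 × 0.6 × 70 × 1 × 9 = 283.5 kips.
Governing: weld metal.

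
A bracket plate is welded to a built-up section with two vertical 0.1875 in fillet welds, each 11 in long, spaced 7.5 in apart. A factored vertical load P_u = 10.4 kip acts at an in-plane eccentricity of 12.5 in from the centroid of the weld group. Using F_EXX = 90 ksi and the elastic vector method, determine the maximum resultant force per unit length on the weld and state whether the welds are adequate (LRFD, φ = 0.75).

f_max ≈ 1.94 kip/in; adequate

Total weld length L_w = 22 in. Treat welds as unit-width lines.
Polar moment about centroid: J = 2[d³/12 + d(b/2)²] = 2[11³/12 + 11×3.75²] = 531.2 in³.
Direct shear f_v = P/L_w = 10.4 / 22 = 0.4727 kip/in (vertical).
Torsion M = P·e = 10.4 × 12.5 = 130 kip·in.
Critical point at (x, y) = (3.75, 5.5) from centroid. f_tx = M·y/J = 1.346 kip/in; f_ty = M·x/J = 0.9177 kip/in.
Resultant f_max = √[f_tx² + (f_v + f_ty)²] = √[1.346² + (0.4727 + 0.9177)²] = 1.935 kip/in.
Capacity per unit length: φr_n = 0.75 × 0.6 × 90 × (0.707 × 0.1875) = 5.369 kip/in.
1.935 ≤ 5.369 → adequate.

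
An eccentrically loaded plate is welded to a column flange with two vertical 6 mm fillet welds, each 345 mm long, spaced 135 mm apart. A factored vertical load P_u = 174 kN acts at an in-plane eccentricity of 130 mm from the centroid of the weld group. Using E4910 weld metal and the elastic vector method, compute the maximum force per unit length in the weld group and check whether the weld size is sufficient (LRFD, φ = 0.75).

E49XX → F_EXX = 490 MPa.
Total weld length L_w = 690 mm. Treat welds as unit-width lines.
Polar moment about centroid: J = 2[d³/12 + d(b/2)²] = 2[345³/12 + 345×67.5²] = 9988000 mm³.
Direct shear f_v = P/L_w = 174×10³ / 690 = 252.2 N/mm (vertical).
Torsion M = P·e = 174×10³ × 130 = 22620000 N·mm.
Critical point at (x, y) = (67.5, 172.5) from centroid. f_tx = M·y/J = 390.7 N/mm; f_ty = M·x/J = 152.9 N/mm.
Resultant f_max = √[f_tx² + (f_v + f_ty)²] = √[390.7² + (252.2 + 152.9)²] = 562.8 N/mm.
Capacity per unit length: φr_n = 0.75 × 0.6 × 490 × (0.707 × 6) = 935.4 N/mm.
562.8 ≤ 935.4 → adequate.

f_max ≈ 563 N/mm; adequate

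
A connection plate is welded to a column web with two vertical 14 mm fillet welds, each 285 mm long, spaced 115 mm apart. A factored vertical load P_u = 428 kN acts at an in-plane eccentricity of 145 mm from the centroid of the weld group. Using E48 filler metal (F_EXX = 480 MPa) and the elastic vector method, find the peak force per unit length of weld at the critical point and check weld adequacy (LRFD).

f_max ≈ 2060 N/mm; adequate

Total weld length L_w = 570 mm. Treat welds as unit-width lines.
Polar moment about centroid: J = 2[d³/12 + d(b/2)²] = 2[285³/12 + 285×57.5²] = 5743000 mm³.
Direct shear f_v = P/L_w = 428×10³ / 570 = 750.9 N/mm (vertical).
Torsion M = P·e = 428×10³ × 145 = 62060000 N·mm.
Critical point at (x, y) = (57.5, 142.5) from centroid. f_tx = M·y/J = 1540 N/mm; f_ty = M·x/J = 621.4 N/mm.
Resultant f_max = √[f_tx² + (f_v + f_ty)²] = √[1540² + (750.9 + 621.4)²] = 2063 N/mm.
Capacity per unit length: φr_n = 0.75 × 0.6 × 480 × (0.707 × 14) = 2138 N/mm.
2063 ≤ 2138 → adequate.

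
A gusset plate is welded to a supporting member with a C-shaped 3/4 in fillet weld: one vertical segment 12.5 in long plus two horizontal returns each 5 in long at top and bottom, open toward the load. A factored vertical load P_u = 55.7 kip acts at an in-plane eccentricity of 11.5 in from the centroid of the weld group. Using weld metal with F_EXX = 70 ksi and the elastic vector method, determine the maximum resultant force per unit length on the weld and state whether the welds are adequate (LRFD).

f_max ≈ 9.29 kip/in; adequate

Total weld length L_w = 22.5 in. Treat welds as unit-width lines.
Centroid: x̄ = 2×5×2.5 / 22.5 = 1.111 in from the vertical weld.
Polar moment about centroid: J = I_x + I_y = [12.5³/12 + 2×5×6.25²] + [12.5×1.111² + 2(5³/12 + 5×1.389²)] = 608.9 in³.
Direct shear f_v = P/L_w = 55.7 / 22.5 = 2.476 kip/in (vertical).
Torsion M = P·e = 55.7 × 11.5 = 640.55 kip·in.
Critical point at (x, y) = (3.889, 6.25) from centroid. f_tx = M·y/J = 6.574 kip/in; f_ty = M·x/J = 4.091 kip/in.
Resultant f_max = √[f_tx² + (f_v + f_ty)²] = √[6.574² + (2.476 + 4.091)²] = 9.292 kip/in.
Capacity per unit length: φr_n = 0.75 × 0.6 × 70 × (0.707 × 0.75) = 16.7 kip/in.
9.292 ≤ 16.7 → adequate.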